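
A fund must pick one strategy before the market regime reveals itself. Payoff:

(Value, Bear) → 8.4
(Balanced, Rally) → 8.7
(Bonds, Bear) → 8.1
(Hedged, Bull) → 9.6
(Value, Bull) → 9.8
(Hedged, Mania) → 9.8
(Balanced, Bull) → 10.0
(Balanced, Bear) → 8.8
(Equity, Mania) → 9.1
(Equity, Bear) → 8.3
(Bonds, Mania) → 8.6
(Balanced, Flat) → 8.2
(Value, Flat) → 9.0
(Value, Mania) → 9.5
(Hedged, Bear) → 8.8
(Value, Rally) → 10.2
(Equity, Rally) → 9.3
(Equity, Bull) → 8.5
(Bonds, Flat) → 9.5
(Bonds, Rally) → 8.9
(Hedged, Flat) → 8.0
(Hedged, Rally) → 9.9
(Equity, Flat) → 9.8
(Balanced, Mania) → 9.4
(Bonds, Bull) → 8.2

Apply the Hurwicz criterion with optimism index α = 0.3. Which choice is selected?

Balanced: 0.3·10.0 + 0.7·8.2 = 8.74
Hedged: 0.3·9.9 + 0.7·8.0 = 8.57
Value: 0.3·10.2 + 0.7·8.4 = 8.94
Equity: 0.3·9.8 + 0.7·8.3 = 8.75
Bonds: 0.3·9.5 + 0.7·8.1 = 8.52
Highest Hurwicz score = 8.94 → Value.

Value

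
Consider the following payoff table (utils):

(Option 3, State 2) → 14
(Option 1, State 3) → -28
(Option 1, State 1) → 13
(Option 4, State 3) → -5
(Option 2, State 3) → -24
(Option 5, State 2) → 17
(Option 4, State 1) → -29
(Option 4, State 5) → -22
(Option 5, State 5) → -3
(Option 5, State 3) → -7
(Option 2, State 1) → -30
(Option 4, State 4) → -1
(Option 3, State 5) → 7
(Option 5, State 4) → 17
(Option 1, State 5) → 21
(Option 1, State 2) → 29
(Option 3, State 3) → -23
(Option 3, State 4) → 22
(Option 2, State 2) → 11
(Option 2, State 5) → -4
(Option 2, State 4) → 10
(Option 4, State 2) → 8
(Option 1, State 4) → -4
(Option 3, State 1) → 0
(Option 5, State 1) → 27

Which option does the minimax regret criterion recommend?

Column bests: State 1=27, State 2=29, State 3=-5, State 4=22, State 5=21.
Option 1 regrets: 14, 0, 23, 26, 0 → max 26
Option 2 regrets: 57, 18, 19, 12, 25 → max 57
Option 3 regrets: 27, 15, 18, 0, 14 → max 27
Option 4 regrets: 56, 21, 0, 23, 43 → max 56
Option 5 regrets: 0, 12, 2, 5, 24 → max 24
Smallest max regret = 24 → Option 5.

Option 5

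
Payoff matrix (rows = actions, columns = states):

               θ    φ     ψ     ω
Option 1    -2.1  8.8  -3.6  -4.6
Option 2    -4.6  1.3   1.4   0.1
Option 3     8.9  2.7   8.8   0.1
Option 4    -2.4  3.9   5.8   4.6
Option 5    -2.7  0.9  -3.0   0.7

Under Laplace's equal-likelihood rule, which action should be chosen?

Row averages: Option 1=-0.375, Option 2=-0.45, Option 3=5.125, Option 4=2.975, Option 5=-1.025
Highest average = 5.125 → Option 3.

Option 3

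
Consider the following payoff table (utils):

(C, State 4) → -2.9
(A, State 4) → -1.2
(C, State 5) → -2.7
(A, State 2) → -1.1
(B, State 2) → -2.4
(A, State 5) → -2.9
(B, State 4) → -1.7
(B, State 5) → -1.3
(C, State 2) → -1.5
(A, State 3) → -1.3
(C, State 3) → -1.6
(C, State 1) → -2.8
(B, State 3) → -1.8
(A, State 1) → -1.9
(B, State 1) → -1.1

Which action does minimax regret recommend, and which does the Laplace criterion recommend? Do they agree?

minimax regret → B; laplace → B (agree)

Column bests: State 1=-1.1, State 2=-1.1, State 3=-1.3, State 4=-1.2, State 5=-1.3.
A regrets: 0.8, 0.0, 0.0, 0.0, 1.6 → max 1.6
B regrets: 0.0, 1.3, 0.5, 0.5, 0.0 → max 1.3
C regrets: 1.7, 0.4, 0.3, 1.7, 1.4 → max 1.7
Smallest max regret = 1.3 → B.
Row averages: A=-1.68, B=-1.66, C=-2.3
Highest average = -1.66 → B.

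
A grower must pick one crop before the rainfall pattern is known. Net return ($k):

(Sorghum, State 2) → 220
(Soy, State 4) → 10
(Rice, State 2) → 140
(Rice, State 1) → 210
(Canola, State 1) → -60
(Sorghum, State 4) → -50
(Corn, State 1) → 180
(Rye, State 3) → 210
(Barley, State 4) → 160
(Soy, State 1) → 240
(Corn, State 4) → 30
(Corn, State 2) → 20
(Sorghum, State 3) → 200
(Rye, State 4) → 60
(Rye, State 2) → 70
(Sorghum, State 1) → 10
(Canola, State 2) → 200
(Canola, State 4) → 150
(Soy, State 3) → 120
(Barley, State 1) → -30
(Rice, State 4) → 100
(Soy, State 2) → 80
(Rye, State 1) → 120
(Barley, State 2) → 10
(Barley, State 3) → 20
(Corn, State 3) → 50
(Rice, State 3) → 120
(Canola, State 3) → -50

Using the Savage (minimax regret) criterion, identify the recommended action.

Column bests: State 1=240, State 2=220, State 3=210, State 4=160.
Corn regrets: 60, 200, 160, 130 → max 200
Canola regrets: 300, 20, 260, 10 → max 300
Rye regrets: 120, 150, 0, 100 → max 150
Rice regrets: 30, 80, 90, 60 → max 90
Soy regrets: 0, 140, 90, 150 → max 150
Barley regrets: 270, 210, 190, 0 → max 270
Sorghum regrets: 230, 0, 10, 210 → max 230
Smallest max regret = 90 → Rice.

Rice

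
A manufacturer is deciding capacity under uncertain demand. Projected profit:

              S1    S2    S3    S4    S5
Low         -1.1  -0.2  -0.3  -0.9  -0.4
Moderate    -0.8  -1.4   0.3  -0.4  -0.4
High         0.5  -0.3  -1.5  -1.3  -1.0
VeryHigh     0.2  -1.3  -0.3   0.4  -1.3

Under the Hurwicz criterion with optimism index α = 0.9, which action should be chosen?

Low: 0.9·(-0.2) + 0.1·(-1.1) = -0.29
Moderate: 0.9·0.3 + 0.1·(-1.4) = 0.13
High: 0.9·0.5 + 0.1·(-1.5) = 0.3
VeryHigh: 0.9·0.4 + 0.1·(-1.3) = 0.23
Highest Hurwicz score = 0.3 → High.

High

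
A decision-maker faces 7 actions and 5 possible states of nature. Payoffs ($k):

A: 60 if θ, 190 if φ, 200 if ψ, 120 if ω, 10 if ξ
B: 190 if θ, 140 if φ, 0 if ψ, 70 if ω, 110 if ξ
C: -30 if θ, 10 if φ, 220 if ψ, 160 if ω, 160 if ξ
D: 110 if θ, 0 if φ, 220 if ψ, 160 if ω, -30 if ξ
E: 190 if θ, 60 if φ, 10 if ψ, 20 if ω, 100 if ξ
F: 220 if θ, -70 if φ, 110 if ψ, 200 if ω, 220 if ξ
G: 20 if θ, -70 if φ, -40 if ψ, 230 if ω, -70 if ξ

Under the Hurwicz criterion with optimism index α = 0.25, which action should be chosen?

A

A: 0.25·200 + 0.75·10 = 57.5
B: 0.25·190 + 0.75·0 = 47.5
C: 0.25·220 + 0.75·(-30) = 32.5
D: 0.25·220 + 0.75·(-30) = 32.5
E: 0.25·190 + 0.75·10 = 55
F: 0.25·220 + 0.75·(-70) = 2.5
G: 0.25·230 + 0.75·(-70) = 5
Highest Hurwicz score = 57.5 → A.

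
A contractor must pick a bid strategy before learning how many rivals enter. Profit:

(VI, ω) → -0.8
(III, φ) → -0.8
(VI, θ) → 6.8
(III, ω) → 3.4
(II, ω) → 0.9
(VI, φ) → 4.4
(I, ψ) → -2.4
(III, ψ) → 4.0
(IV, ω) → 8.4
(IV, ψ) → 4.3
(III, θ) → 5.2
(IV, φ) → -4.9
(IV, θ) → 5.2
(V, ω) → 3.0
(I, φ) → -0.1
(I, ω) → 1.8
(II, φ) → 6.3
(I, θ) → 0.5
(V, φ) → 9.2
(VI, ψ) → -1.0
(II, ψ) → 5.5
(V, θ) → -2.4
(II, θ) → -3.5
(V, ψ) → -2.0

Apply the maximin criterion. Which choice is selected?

Row minima: I=-2.4, II=-3.5, III=-0.8, IV=-4.9, V=-2.4, VI=-1.0
Best worst-case = -0.8 → III.

III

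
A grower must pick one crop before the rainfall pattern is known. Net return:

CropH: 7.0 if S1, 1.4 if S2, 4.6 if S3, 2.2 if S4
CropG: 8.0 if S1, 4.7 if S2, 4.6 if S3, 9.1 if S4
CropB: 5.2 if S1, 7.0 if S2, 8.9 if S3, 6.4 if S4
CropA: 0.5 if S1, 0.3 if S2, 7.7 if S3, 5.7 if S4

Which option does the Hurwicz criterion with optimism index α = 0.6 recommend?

CropB

CropH: 0.6·7.0 + 0.4·1.4 = 4.76
CropG: 0.6·9.1 + 0.4·4.6 = 7.3
CropB: 0.6·8.9 + 0.4·5.2 = 7.42
CropA: 0.6·7.7 + 0.4·0.3 = 4.74
Highest Hurwicz score = 7.42 → CropB.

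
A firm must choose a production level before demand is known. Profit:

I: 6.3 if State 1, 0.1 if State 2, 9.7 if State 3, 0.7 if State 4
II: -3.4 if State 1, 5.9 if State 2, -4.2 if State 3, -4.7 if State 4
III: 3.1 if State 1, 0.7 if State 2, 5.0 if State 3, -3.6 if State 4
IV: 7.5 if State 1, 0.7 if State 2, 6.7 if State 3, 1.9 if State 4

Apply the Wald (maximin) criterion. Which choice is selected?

Row minima: I=0.1, II=-4.7, III=-3.6, IV=0.7
Best worst-case = 0.7 → IV.

IV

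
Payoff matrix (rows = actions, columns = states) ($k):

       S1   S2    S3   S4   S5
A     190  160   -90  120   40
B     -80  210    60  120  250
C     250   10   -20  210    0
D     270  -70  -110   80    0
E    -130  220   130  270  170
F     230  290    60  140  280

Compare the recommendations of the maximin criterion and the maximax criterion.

maximin → F; maximax → F (agree)

Row minima: A=-90, B=-80, C=-20, D=-110, E=-130, F=60
Best worst-case = 60 → F.
Row maxima: A=190, B=250, C=250, D=270, E=270, F=290
Best best-case = 290 → F.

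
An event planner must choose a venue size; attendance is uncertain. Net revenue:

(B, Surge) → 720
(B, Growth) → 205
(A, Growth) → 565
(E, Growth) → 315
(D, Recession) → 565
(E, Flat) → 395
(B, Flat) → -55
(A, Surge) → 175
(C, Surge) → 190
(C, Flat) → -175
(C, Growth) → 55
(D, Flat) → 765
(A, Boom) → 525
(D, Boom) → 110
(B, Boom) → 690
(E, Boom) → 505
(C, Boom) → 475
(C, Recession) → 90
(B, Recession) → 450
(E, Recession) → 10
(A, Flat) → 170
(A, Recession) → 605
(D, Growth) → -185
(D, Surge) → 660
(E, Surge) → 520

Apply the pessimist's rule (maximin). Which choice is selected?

A

Row minima: A=170, B=-55, C=-175, D=-185, E=10
Best worst-case = 170 → A.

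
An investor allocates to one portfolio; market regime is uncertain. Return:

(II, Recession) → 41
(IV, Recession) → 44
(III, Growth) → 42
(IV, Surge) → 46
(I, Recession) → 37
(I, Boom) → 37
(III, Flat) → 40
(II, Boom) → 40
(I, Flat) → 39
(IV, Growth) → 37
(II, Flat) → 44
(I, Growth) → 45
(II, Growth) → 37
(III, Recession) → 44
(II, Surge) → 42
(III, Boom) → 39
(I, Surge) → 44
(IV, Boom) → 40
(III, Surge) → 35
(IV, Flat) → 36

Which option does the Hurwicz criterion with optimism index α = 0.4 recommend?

I: 0.4·45 + 0.6·37 = 40.2
II: 0.4·44 + 0.6·37 = 39.8
III: 0.4·44 + 0.6·35 = 38.6
IV: 0.4·46 + 0.6·36 = 40
Highest Hurwicz score = 40.2 → I.

I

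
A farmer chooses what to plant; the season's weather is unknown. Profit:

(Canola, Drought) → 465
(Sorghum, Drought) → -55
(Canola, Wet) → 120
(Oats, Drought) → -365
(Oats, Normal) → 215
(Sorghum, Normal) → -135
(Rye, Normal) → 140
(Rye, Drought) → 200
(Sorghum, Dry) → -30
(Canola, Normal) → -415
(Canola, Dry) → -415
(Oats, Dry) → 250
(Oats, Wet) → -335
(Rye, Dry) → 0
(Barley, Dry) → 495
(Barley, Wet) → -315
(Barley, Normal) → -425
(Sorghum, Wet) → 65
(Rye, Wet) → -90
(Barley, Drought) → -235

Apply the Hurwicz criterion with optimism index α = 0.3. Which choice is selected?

Rye

Oats: 0.3·250 + 0.7·(-365) = -180.5
Rye: 0.3·200 + 0.7·(-90) = -3
Canola: 0.3·465 + 0.7·(-415) = -151
Sorghum: 0.3·65 + 0.7·(-135) = -75
Barley: 0.3·495 + 0.7·(-425) = -149
Highest Hurwicz score = -3 → Rye.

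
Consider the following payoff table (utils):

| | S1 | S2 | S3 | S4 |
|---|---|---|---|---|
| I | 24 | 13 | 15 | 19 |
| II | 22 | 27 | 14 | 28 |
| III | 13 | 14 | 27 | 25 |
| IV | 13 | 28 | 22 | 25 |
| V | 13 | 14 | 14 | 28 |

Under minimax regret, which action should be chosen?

Column bests: S1=24, S2=28, S3=27, S4=28.
I regrets: 0, 15, 12, 9 → max 15
II regrets: 2, 1, 13, 0 → max 13
III regrets: 11, 14, 0, 3 → max 14
IV regrets: 11, 0, 5, 3 → max 11
V regrets: 11, 14, 13, 0 → max 14
Smallest max regret = 11 → IV.

IV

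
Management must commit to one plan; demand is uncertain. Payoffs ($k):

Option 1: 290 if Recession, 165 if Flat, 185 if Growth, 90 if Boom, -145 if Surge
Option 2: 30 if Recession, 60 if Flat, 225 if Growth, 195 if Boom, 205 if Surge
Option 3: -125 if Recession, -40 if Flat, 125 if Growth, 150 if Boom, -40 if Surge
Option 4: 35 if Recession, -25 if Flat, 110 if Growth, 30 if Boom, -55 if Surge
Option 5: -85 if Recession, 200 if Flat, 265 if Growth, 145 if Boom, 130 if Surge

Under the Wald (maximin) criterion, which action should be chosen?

Row minima: Option 1=-145, Option 2=30, Option 3=-125, Option 4=-55, Option 5=-85
Best worst-case = 30 → Option 2.

Option 2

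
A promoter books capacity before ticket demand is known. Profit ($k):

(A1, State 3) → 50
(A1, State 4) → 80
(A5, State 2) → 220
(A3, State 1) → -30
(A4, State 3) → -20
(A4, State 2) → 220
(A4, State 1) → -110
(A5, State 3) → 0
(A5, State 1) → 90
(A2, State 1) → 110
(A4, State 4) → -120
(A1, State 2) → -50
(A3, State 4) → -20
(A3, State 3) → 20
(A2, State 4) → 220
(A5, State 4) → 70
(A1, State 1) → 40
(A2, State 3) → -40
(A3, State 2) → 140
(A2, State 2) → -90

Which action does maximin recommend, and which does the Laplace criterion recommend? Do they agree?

maximin → A5; laplace → A5 (agree)

Row minima: A1=-50, A2=-90, A3=-30, A4=-120, A5=0
Best worst-case = 0 → A5.
Row averages: A1=30, A2=50, A3=27.5, A4=-7.5, A5=95
Highest average = 95 → A5.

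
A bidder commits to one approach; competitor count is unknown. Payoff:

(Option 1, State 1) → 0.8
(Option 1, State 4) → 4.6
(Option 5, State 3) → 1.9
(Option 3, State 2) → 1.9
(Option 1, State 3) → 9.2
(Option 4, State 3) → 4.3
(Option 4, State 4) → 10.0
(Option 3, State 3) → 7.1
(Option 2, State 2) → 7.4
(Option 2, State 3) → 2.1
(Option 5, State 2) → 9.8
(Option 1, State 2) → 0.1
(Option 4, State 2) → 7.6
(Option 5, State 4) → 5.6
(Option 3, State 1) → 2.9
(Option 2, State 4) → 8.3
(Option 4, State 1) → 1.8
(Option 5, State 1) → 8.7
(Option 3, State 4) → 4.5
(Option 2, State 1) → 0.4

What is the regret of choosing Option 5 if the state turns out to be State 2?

0.0

Best payoff under State 2 is 9.8.
Regret = 9.8 − 9.8 = 0.0.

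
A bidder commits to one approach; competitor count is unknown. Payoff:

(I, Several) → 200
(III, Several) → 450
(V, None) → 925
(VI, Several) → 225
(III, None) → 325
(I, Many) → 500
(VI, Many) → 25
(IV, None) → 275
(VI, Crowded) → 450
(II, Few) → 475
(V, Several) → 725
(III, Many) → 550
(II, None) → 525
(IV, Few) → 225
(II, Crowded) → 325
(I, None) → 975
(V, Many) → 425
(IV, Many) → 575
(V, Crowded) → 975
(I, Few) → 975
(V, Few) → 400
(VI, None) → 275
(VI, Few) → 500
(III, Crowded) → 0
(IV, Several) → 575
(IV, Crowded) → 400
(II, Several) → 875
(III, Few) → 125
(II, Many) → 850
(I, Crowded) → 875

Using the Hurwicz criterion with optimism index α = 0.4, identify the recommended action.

V

I: 0.4·975 + 0.6·200 = 510
II: 0.4·875 + 0.6·325 = 545
III: 0.4·550 + 0.6·0 = 220
IV: 0.4·575 + 0.6·225 = 365
V: 0.4·975 + 0.6·400 = 630
VI: 0.4·500 + 0.6·25 = 215
Highest Hurwicz score = 630 → V.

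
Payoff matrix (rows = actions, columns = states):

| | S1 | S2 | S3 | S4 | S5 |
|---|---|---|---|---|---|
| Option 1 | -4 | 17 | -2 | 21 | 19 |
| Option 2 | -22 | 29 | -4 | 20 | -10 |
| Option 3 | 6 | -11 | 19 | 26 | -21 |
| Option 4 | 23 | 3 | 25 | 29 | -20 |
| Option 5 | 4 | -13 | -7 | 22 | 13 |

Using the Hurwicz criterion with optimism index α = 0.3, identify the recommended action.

Option 1

Option 1: 0.3·21 + 0.7·(-4) = 3.5
Option 2: 0.3·29 + 0.7·(-22) = -6.7
Option 3: 0.3·26 + 0.7·(-21) = -6.9
Option 4: 0.3·29 + 0.7·(-20) = -5.3
Option 5: 0.3·22 + 0.7·(-13) = -2.5
Highest Hurwicz score = 3.5 → Option 1.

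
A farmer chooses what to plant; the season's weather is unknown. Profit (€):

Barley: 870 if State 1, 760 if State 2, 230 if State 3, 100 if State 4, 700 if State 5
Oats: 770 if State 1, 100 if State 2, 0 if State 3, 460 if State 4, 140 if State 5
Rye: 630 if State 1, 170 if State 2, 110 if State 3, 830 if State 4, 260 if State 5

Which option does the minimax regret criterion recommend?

Rye

Column bests: State 1=870, State 2=760, State 3=230, State 4=830, State 5=700.
Barley regrets: 0, 0, 0, 730, 0 → max 730
Oats regrets: 100, 660, 230, 370, 560 → max 660
Rye regrets: 240, 590, 120, 0, 440 → max 590
Smallest max regret = 590 → Rye.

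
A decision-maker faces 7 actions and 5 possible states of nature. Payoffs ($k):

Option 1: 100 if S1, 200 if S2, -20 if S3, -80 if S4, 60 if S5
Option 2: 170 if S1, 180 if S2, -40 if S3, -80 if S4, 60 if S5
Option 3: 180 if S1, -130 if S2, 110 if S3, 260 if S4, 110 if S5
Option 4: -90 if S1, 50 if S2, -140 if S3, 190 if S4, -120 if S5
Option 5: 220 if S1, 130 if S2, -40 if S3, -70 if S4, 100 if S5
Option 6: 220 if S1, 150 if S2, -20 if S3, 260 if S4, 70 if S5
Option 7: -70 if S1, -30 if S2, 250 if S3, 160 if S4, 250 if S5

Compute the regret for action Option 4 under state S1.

310

Best payoff under S1 is 220.
Regret = 220 − (-90) = 310.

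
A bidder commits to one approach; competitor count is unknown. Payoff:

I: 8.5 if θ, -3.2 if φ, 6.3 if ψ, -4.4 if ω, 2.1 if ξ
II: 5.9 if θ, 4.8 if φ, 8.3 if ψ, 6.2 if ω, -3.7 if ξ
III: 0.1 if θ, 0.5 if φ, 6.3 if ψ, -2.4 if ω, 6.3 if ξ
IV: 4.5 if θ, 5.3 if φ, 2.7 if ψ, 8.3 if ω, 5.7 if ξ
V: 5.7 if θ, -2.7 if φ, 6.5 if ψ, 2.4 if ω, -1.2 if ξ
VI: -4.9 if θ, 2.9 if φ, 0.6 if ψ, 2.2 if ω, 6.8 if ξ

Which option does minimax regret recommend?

Column bests: θ=8.5, φ=5.3, ψ=8.3, ω=8.3, ξ=6.8.
I regrets: 0.0, 8.5, 2.0, 12.7, 4.7 → max 12.7
II regrets: 2.6, 0.5, 0.0, 2.1, 10.5 → max 10.5
III regrets: 8.4, 4.8, 2.0, 10.7, 0.5 → max 10.7
IV regrets: 4.0, 0.0, 5.6, 0.0, 1.1 → max 5.6
V regrets: 2.8, 8.0, 1.8, 5.9, 8.0 → max 8.0
VI regrets: 13.4, 2.4, 7.7, 6.1, 0.0 → max 13.4
Smallest max regret = 5.6 → IV.

IV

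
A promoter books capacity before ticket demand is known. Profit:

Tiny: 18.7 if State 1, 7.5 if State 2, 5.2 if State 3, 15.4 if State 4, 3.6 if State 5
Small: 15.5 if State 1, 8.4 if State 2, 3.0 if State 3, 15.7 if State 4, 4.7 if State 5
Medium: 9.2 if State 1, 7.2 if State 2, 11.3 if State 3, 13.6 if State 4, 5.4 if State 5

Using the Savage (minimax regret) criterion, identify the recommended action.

Tiny

Column bests: State 1=18.7, State 2=8.4, State 3=11.3, State 4=15.7, State 5=5.4.
Tiny regrets: 0.0, 0.9, 6.1, 0.3, 1.8 → max 6.1
Small regrets: 3.2, 0.0, 8.3, 0.0, 0.7 → max 8.3
Medium regrets: 9.5, 1.2, 0.0, 2.1, 0.0 → max 9.5
Smallest max regret = 6.1 → Tiny.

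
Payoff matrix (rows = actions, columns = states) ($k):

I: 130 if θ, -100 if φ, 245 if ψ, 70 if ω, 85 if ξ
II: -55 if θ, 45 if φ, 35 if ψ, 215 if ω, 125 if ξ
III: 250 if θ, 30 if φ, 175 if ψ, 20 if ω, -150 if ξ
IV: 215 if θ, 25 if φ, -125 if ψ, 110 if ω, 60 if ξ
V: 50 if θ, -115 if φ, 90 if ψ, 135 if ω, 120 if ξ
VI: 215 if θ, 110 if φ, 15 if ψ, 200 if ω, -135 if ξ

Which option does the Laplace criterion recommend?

Row averages: I=86, II=73, III=65, IV=57, V=56, VI=81
Highest average = 86 → I.

I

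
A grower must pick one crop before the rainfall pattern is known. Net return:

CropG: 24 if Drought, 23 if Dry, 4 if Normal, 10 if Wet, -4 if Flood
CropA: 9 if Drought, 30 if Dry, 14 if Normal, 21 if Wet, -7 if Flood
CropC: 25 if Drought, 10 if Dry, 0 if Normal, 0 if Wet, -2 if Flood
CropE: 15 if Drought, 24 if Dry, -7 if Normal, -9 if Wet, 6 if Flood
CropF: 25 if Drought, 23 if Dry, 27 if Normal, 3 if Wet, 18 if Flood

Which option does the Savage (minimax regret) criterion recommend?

Column bests: Drought=25, Dry=30, Normal=27, Wet=21, Flood=18.
CropG regrets: 1, 7, 23, 11, 22 → max 23
CropA regrets: 16, 0, 13, 0, 25 → max 25
CropC regrets: 0, 20, 27, 21, 20 → max 27
CropE regrets: 10, 6, 34, 30, 12 → max 34
CropF regrets: 0, 7, 0, 18, 0 → max 18
Smallest max regret = 18 → CropF.

CropF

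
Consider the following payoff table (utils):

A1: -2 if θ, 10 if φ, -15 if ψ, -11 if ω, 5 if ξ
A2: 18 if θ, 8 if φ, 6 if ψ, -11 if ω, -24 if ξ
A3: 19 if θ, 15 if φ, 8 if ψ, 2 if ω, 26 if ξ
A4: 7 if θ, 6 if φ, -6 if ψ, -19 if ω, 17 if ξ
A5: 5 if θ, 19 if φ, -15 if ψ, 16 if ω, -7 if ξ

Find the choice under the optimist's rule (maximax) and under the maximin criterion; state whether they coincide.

Row maxima: A1=10, A2=18, A3=26, A4=17, A5=19
Best best-case = 26 → A3.
Row minima: A1=-15, A2=-24, A3=2, A4=-19, A5=-15
Best worst-case = 2 → A3.

maximax → A3; maximin → A3 (agree)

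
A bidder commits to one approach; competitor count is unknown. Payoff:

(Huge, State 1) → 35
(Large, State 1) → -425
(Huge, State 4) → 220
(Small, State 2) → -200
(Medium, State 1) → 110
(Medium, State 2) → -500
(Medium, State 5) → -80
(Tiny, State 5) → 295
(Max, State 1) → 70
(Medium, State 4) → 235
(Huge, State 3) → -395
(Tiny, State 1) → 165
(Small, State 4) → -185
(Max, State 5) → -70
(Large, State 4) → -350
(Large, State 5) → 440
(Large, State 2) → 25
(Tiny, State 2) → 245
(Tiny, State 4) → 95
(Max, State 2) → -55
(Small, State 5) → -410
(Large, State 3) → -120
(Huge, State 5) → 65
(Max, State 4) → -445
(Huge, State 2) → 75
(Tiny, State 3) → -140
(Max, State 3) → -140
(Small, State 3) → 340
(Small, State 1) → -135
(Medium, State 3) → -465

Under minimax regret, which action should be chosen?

Tiny

Column bests: State 1=165, State 2=245, State 3=340, State 4=235, State 5=440.
Tiny regrets: 0, 0, 480, 140, 145 → max 480
Small regrets: 300, 445, 0, 420, 850 → max 850
Medium regrets: 55, 745, 805, 0, 520 → max 805
Large regrets: 590, 220, 460, 585, 0 → max 590
Huge regrets: 130, 170, 735, 15, 375 → max 735
Max regrets: 95, 300, 480, 680, 510 → max 680
Smallest max regret = 480 → Tiny.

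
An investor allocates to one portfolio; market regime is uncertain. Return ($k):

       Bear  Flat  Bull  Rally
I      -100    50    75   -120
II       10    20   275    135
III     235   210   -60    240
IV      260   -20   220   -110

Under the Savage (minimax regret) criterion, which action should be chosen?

II

Column bests: Bear=260, Flat=210, Bull=275, Rally=240.
I regrets: 360, 160, 200, 360 → max 360
II regrets: 250, 190, 0, 105 → max 250
III regrets: 25, 0, 335, 0 → max 335
IV regrets: 0, 230, 55, 350 → max 350
Smallest max regret = 250 → II.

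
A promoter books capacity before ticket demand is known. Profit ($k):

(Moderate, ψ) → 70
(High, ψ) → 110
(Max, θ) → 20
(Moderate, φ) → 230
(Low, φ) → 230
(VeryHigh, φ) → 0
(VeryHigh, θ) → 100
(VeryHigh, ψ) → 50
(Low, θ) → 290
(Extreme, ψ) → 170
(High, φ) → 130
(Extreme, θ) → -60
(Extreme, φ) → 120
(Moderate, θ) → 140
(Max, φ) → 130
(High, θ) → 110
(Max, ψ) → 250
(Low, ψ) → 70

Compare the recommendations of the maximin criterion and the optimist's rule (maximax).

maximin → High; maximax → Low (disagree)

Row minima: Low=70, Moderate=70, High=110, VeryHigh=0, Extreme=-60, Max=20
Best worst-case = 110 → High.
Row maxima: Low=290, Moderate=230, High=130, VeryHigh=100, Extreme=170, Max=250
Best best-case = 290 → Low.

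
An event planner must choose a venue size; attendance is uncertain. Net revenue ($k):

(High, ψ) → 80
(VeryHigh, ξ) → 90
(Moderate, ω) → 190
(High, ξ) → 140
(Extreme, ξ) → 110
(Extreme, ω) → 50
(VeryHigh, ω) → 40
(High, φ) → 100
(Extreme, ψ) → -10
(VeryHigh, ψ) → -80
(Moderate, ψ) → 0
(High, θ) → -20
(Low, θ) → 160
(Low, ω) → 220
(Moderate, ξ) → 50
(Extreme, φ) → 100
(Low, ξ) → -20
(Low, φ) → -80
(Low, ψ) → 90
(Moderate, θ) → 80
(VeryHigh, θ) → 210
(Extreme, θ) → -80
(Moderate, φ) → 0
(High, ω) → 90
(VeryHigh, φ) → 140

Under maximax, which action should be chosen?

Low

Row maxima: Low=220, Moderate=190, High=140, VeryHigh=210, Extreme=110
Best best-case = 220 → Low.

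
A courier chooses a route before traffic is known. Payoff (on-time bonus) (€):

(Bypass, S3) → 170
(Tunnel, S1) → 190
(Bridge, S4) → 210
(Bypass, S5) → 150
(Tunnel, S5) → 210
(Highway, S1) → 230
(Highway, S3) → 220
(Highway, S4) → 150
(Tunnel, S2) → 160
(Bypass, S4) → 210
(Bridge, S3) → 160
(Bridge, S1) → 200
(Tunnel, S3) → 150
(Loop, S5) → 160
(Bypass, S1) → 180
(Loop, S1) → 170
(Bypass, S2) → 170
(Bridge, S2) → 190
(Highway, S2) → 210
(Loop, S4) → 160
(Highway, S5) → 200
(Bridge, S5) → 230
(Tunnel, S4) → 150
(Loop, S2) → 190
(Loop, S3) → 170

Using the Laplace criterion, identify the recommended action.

Row averages: Loop=170, Bridge=198, Highway=202, Tunnel=172, Bypass=176
Highest average = 202 → Highway.

Highway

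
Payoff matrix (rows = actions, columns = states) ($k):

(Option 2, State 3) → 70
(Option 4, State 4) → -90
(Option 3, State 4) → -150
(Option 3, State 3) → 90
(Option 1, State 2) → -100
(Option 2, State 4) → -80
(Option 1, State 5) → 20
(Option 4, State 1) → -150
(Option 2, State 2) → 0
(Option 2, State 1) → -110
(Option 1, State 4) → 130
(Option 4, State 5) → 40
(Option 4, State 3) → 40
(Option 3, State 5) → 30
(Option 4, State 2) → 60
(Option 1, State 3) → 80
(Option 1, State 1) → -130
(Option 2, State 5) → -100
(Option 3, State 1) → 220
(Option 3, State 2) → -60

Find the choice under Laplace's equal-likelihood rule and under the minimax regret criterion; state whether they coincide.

Row averages: Option 1=0, Option 2=-44, Option 3=26, Option 4=-20
Highest average = 26 → Option 3.
Column bests: State 1=220, State 2=60, State 3=90, State 4=130, State 5=40.
Option 1 regrets: 350, 160, 10, 0, 20 → max 350
Option 2 regrets: 330, 60, 20, 210, 140 → max 330
Option 3 regrets: 0, 120, 0, 280, 10 → max 280
Option 4 regrets: 370, 0, 50, 220, 0 → max 370
Smallest max regret = 280 → Option 3.

laplace → Option 3; minimax regret → Option 3 (agree)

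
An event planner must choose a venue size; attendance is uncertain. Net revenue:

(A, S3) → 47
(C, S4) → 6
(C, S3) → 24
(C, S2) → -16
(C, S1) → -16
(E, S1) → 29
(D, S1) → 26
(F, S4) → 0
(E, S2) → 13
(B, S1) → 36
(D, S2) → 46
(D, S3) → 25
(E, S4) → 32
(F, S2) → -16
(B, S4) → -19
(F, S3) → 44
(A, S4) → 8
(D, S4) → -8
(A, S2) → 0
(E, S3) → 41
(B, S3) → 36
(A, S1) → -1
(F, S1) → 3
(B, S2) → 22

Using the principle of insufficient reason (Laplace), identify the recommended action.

E

Row averages: A=13.5, B=18.75, C=-0.5, D=22.25, E=28.75, F=7.75
Highest average = 28.75 → E.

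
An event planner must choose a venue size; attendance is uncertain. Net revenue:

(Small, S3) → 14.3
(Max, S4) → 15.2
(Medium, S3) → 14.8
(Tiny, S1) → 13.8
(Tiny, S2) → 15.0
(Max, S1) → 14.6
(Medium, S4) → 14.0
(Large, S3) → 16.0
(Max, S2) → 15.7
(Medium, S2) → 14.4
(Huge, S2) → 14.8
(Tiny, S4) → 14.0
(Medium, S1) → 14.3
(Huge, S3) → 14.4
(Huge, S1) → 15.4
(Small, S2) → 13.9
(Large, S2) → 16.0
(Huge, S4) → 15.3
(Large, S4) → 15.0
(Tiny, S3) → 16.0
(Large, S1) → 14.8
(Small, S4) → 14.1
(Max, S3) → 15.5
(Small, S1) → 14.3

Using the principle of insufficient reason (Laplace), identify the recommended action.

Row averages: Tiny=14.7, Small=14.15, Medium=14.375, Large=15.45, Huge=14.975, Max=15.25
Highest average = 15.45 → Large.

Large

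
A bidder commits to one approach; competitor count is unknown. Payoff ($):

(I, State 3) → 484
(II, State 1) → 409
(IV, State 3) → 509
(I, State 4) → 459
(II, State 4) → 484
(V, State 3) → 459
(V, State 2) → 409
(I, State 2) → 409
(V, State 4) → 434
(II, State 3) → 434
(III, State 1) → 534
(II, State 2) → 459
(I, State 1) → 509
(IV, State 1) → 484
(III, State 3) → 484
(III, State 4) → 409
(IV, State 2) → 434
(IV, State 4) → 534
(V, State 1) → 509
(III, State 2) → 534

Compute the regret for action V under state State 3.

Best payoff under State 3 is 509.
Regret = 509 − 459 = 50.

50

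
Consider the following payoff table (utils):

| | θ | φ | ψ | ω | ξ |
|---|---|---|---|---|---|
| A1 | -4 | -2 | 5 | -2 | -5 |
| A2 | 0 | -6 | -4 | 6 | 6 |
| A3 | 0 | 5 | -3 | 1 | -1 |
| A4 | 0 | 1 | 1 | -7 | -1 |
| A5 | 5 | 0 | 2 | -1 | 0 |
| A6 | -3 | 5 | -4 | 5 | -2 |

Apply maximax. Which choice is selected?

Row maxima: A1=5, A2=6, A3=5, A4=1, A5=5, A6=5
Best best-case = 6 → A2.

A2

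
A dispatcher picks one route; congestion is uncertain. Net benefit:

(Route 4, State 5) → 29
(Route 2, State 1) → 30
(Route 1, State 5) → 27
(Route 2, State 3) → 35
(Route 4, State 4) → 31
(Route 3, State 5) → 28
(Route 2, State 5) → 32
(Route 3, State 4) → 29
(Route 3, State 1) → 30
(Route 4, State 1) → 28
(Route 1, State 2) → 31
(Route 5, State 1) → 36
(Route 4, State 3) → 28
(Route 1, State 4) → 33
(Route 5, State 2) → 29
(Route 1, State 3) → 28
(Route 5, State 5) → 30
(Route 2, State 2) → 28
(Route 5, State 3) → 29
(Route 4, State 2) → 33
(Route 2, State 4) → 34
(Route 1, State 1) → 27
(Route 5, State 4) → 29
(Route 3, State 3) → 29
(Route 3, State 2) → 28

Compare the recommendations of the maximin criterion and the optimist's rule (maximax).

Row minima: Route 1=27, Route 2=28, Route 3=28, Route 4=28, Route 5=29
Best worst-case = 29 → Route 5.
Row maxima: Route 1=33, Route 2=35, Route 3=30, Route 4=33, Route 5=36
Best best-case = 36 → Route 5.

maximin → Route 5; maximax → Route 5 (agree)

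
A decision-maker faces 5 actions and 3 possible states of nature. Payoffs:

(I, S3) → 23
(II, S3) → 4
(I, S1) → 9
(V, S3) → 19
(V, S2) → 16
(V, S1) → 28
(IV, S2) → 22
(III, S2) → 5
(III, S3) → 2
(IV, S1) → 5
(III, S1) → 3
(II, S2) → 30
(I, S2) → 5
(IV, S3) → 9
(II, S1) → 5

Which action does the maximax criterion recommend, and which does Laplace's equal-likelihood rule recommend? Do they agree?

maximax → II; laplace → V (disagree)

Row maxima: I=23, II=30, III=5, IV=22, V=28
Best best-case = 30 → II.
Row averages: I=37/3, II=13, III=10/3, IV=12, V=21
Highest average = 21 → V.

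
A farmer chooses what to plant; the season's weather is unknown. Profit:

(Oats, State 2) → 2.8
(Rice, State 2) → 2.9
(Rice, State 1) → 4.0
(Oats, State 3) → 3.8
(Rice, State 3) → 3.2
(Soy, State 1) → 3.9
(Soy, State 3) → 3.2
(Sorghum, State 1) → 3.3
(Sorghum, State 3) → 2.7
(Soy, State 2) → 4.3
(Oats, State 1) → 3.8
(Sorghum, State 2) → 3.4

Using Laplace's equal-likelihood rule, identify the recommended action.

Row averages: Rice=101/30, Oats=52/15, Soy=3.8, Sorghum=47/15
Highest average = 3.8 → Soy.

Soy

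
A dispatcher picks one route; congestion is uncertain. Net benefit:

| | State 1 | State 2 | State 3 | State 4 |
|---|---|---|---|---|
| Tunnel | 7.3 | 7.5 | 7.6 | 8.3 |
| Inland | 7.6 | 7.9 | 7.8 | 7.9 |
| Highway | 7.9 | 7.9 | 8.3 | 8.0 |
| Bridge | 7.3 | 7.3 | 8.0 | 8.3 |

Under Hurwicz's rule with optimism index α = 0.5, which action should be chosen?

Highway

Tunnel: 0.5·8.3 + 0.5·7.3 = 7.8
Inland: 0.5·7.9 + 0.5·7.6 = 7.75
Highway: 0.5·8.3 + 0.5·7.9 = 8.1
Bridge: 0.5·8.3 + 0.5·7.3 = 7.8
Highest Hurwicz score = 8.1 → Highway.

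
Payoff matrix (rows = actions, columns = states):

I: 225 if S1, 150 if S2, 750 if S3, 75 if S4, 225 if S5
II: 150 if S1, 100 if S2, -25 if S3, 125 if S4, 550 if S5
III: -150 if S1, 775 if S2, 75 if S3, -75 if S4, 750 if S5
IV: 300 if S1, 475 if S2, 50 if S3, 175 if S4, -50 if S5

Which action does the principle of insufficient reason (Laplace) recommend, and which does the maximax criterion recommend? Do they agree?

Row averages: I=285, II=180, III=275, IV=190
Highest average = 285 → I.
Row maxima: I=750, II=550, III=775, IV=475
Best best-case = 775 → III.

laplace → I; maximax → III (disagree)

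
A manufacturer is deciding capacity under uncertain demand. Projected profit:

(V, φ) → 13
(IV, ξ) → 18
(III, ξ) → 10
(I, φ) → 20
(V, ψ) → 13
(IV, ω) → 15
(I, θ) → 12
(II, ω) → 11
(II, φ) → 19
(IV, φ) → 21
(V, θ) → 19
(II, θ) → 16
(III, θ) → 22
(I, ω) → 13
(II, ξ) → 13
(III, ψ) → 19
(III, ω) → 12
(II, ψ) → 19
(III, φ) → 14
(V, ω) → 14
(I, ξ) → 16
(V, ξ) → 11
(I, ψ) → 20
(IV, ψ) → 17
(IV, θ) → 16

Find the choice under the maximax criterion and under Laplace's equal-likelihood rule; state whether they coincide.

maximax → III; laplace → IV (disagree)

Row maxima: I=20, II=19, III=22, IV=21, V=19
Best best-case = 22 → III.
Row averages: I=16.2, II=15.6, III=15.4, IV=17.4, V=14
Highest average = 17.4 → IV.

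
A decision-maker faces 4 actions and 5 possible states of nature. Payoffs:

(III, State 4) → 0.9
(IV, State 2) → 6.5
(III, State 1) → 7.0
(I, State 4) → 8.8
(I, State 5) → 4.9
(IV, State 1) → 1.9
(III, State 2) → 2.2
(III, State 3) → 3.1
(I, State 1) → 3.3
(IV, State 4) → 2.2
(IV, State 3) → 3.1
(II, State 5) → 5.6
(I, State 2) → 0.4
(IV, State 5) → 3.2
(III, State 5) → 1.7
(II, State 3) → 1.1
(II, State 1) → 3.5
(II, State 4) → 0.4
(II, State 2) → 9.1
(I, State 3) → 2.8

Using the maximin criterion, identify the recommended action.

Row minima: I=0.4, II=0.4, III=0.9, IV=1.9
Best worst-case = 1.9 → IV.

IV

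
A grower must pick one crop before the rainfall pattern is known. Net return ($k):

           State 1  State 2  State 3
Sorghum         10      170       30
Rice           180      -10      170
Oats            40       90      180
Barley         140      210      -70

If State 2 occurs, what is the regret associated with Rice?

220

Best payoff under State 2 is 210.
Regret = 210 − (-10) = 220.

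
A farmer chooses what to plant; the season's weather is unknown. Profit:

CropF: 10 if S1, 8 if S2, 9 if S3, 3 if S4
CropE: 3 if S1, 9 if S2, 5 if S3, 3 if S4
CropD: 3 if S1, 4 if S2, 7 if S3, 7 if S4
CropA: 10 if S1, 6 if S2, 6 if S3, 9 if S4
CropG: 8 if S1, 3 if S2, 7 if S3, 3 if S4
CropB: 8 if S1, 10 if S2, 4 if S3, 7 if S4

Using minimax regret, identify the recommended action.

CropA

Column bests: S1=10, S2=10, S3=9, S4=9.
CropF regrets: 0, 2, 0, 6 → max 6
CropE regrets: 7, 1, 4, 6 → max 7
CropD regrets: 7, 6, 2, 2 → max 7
CropA regrets: 0, 4, 3, 0 → max 4
CropG regrets: 2, 7, 2, 6 → max 7
CropB regrets: 2, 0, 5, 2 → max 5
Smallest max regret = 4 → CropA.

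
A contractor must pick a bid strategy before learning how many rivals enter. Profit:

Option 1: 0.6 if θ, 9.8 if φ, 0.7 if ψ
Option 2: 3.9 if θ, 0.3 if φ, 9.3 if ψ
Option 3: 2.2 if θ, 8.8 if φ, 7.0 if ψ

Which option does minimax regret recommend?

Option 3

Column bests: θ=3.9, φ=9.8, ψ=9.3.
Option 1 regrets: 3.3, 0.0, 8.6 → max 8.6
Option 2 regrets: 0.0, 9.5, 0.0 → max 9.5
Option 3 regrets: 1.7, 1.0, 2.3 → max 2.3
Smallest max regret = 2.3 → Option 3.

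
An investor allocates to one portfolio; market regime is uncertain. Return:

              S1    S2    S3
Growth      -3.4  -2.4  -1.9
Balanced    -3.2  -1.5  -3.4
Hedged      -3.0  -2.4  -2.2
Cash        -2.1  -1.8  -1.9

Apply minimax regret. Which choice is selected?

Column bests: S1=-2.1, S2=-1.5, S3=-1.9.
Growth regrets: 1.3, 0.9, 0.0 → max 1.3
Balanced regrets: 1.1, 0.0, 1.5 → max 1.5
Hedged regrets: 0.9, 0.9, 0.3 → max 0.9
Cash regrets: 0.0, 0.3, 0.0 → max 0.3
Smallest max regret = 0.3 → Cash.

Cash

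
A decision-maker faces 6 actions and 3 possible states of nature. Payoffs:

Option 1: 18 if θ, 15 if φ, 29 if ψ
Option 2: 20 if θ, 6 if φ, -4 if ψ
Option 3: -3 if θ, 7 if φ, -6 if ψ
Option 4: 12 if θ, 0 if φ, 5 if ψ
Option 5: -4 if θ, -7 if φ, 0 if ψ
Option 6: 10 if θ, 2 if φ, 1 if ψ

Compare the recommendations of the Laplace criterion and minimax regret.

Row averages: Option 1=62/3, Option 2=22/3, Option 3=-2/3, Option 4=17/3, Option 5=-11/3, Option 6=13/3
Highest average = 62/3 → Option 1.
Column bests: θ=20, φ=15, ψ=29.
Option 1 regrets: 2, 0, 0 → max 2
Option 2 regrets: 0, 9, 33 → max 33
Option 3 regrets: 23, 8, 35 → max 35
Option 4 regrets: 8, 15, 24 → max 24
Option 5 regrets: 24, 22, 29 → max 29
Option 6 regrets: 10, 13, 28 → max 28
Smallest max regret = 2 → Option 1.

laplace → Option 1; minimax regret → Option 1 (agree)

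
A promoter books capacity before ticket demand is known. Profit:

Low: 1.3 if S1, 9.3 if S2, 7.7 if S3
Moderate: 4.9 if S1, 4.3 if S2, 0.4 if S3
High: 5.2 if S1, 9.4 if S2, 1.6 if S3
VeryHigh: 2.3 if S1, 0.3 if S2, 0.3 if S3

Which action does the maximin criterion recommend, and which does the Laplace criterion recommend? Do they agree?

Row minima: Low=1.3, Moderate=0.4, High=1.6, VeryHigh=0.3
Best worst-case = 1.6 → High.
Row averages: Low=6.1, Moderate=3.2, High=5.4, VeryHigh=29/30
Highest average = 6.1 → Low.

maximin → High; laplace → Low (disagree)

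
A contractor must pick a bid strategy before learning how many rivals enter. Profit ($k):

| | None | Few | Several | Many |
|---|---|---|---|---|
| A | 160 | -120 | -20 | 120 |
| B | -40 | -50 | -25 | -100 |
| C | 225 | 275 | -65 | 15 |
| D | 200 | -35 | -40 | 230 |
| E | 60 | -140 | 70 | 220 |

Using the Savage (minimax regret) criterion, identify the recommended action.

C

Column bests: None=225, Few=275, Several=70, Many=230.
A regrets: 65, 395, 90, 110 → max 395
B regrets: 265, 325, 95, 330 → max 330
C regrets: 0, 0, 135, 215 → max 215
D regrets: 25, 310, 110, 0 → max 310
E regrets: 165, 415, 0, 10 → max 415
Smallest max regret = 215 → C.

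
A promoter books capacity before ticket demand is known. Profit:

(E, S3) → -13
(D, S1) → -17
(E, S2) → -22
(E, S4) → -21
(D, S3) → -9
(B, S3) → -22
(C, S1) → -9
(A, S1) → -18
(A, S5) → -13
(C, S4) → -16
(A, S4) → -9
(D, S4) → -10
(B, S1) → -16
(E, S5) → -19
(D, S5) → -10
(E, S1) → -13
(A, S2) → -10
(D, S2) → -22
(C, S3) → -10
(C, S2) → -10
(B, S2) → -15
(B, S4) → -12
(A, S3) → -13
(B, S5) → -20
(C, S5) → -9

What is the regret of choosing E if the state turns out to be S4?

Best payoff under S4 is -9.
Regret = -9 − (-21) = 12.

12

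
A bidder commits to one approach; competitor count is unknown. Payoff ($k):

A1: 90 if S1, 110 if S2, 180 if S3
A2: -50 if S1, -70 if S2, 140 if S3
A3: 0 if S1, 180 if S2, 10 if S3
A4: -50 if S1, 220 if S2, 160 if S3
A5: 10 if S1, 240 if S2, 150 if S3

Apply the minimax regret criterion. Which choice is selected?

Column bests: S1=90, S2=240, S3=180.
A1 regrets: 0, 130, 0 → max 130
A2 regrets: 140, 310, 40 → max 310
A3 regrets: 90, 60, 170 → max 170
A4 regrets: 140, 20, 20 → max 140
A5 regrets: 80, 0, 30 → max 80
Smallest max regret = 80 → A5.

A5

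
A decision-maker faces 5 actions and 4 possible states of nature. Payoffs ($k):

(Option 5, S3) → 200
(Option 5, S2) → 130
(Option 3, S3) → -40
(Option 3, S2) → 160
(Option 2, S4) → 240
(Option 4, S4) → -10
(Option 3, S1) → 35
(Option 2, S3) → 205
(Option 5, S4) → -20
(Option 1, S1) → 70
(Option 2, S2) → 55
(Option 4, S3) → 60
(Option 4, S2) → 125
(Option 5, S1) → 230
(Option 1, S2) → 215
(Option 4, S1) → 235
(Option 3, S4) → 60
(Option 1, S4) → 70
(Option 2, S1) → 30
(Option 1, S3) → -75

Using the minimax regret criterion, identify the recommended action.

Column bests: S1=235, S2=215, S3=205, S4=240.
Option 1 regrets: 165, 0, 280, 170 → max 280
Option 2 regrets: 205, 160, 0, 0 → max 205
Option 3 regrets: 200, 55, 245, 180 → max 245
Option 4 regrets: 0, 90, 145, 250 → max 250
Option 5 regrets: 5, 85, 5, 260 → max 260
Smallest max regret = 205 → Option 2.

Option 2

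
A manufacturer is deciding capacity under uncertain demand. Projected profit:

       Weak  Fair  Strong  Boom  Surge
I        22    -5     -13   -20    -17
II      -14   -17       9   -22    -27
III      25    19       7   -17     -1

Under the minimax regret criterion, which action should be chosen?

Column bests: Weak=25, Fair=19, Strong=9, Boom=-17, Surge=-1.
I regrets: 3, 24, 22, 3, 16 → max 24
II regrets: 39, 36, 0, 5, 26 → max 39
III regrets: 0, 0, 2, 0, 0 → max 2
Smallest max regret = 2 → III.

III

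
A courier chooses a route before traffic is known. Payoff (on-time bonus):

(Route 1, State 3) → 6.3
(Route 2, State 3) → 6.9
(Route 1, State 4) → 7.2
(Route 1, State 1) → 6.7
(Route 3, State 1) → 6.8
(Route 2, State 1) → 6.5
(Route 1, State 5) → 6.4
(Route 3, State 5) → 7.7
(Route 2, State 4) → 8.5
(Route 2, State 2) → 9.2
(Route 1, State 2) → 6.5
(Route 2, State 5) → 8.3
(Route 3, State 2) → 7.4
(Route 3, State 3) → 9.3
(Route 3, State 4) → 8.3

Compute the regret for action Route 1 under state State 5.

Best payoff under State 5 is 8.3.
Regret = 8.3 − 6.4 = 1.9.

1.9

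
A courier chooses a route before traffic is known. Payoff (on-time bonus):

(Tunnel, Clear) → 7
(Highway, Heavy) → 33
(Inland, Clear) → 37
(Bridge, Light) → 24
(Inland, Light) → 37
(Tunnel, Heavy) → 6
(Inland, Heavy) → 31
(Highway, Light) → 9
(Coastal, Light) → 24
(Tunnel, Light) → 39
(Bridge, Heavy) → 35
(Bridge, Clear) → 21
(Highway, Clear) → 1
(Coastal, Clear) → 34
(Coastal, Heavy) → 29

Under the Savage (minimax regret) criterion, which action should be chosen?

Inland

Column bests: Clear=37, Light=39, Heavy=35.
Highway regrets: 36, 30, 2 → max 36
Inland regrets: 0, 2, 4 → max 4
Coastal regrets: 3, 15, 6 → max 15
Tunnel regrets: 30, 0, 29 → max 30
Bridge regrets: 16, 15, 0 → max 16
Smallest max regret = 4 → Inland.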